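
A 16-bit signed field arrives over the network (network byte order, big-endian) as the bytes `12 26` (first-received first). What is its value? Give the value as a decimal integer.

Big-endian stores the most-significant byte at the lowest address.
The bytes are already most-significant first: 0x1226.
0x1226 = 4646.

4646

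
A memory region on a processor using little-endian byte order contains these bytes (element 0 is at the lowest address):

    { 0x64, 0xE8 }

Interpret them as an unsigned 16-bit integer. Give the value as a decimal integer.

59492

Little-endian stores the least-significant byte at the lowest address.
Reassemble most-significant byte first: E8 64 → 0xE864.
0xE864 = 59492.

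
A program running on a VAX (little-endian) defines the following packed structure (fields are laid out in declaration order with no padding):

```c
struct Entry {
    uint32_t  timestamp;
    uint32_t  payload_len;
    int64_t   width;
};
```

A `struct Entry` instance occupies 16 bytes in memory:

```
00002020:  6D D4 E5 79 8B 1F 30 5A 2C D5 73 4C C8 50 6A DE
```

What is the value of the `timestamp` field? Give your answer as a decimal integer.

`timestamp` is the first field, at byte offset 0, occupying 4 bytes.
Bytes at offsets 0..3: 6D D4 E5 79.
Little-endian stores the least-significant byte at the lowest address.
Reassemble most-significant byte first: 79 E5 D4 6D → 0x79E5D46D.
0x79E5D46D = 2045105261.

2045105261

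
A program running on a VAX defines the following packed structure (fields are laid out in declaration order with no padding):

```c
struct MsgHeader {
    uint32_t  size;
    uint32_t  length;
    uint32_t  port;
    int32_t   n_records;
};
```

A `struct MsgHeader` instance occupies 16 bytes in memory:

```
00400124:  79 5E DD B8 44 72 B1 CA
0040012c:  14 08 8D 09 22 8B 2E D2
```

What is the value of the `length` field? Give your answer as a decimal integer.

`length` follows `size` (4 bytes), so it starts at byte offset 4 and occupies 4 bytes.
Bytes at offsets 4..7: 44 72 B1 CA.
Little-endian stores the least-significant byte at the lowest address.
Reassemble most-significant byte first: CA B1 72 44 → 0xCAB17244.
0xCAB17244 = 3400626756.

3400626756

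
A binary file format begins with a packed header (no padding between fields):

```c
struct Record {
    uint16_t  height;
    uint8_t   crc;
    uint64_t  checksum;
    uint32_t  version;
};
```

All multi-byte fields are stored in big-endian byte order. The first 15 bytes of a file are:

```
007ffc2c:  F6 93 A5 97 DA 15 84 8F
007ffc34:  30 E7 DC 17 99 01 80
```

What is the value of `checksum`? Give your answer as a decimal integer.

10942081903732254684

`checksum` follows `height` (2 B), `crc` (1 B), so it starts at offset 2 + 1 = 3 and occupies 8 bytes.
Bytes at offsets 3..10: 97 DA 15 84 8F 30 E7 DC.
Big-endian: lowest address holds the most-significant byte.
The bytes are already most-significant first: 0x97DA15848F30E7DC.
0x97DA15848F30E7DC = 10942081903732254684.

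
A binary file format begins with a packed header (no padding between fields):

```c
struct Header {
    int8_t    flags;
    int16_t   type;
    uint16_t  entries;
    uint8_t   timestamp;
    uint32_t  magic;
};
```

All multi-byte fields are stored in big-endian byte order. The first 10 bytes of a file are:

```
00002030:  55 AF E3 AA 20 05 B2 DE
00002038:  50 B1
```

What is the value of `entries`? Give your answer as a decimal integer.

`entries` follows `flags` (1 B), `type` (2 B), so it starts at offset 1 + 2 = 3 and occupies 2 bytes.
Bytes at offsets 3..4: AA 20.
Big-endian stores the most-significant byte at the lowest address.
The bytes are already most-significant first: 0xAA20.
0xAA20 = 43552.

43552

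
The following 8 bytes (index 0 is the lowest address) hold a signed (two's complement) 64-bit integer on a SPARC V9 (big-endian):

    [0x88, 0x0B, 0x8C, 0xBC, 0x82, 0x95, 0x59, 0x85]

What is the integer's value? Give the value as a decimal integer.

In big-endian order the high byte comes first in memory.
The bytes are already most-significant first: 0x880B8CBC82955985.
Top bit is set, so as a signed 64-bit value this is 0x880B8CBC82955985 − 2^64 = -8643660318534968955.

-8643660318534968955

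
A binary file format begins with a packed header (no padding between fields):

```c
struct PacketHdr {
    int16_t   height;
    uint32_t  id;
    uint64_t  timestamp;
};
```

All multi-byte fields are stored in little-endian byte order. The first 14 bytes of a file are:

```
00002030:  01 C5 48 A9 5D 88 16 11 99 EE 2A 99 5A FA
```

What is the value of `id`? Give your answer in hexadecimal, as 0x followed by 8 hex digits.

0x885DA948

`id` follows `height` (2 bytes), so it starts at byte offset 2 and occupies 4 bytes.
Bytes at offsets 2..5: 48 A9 5D 88.
Little-endian: lowest address holds the least-significant byte.
Reassemble most-significant byte first: 88 5D A9 48 → 0x885DA948.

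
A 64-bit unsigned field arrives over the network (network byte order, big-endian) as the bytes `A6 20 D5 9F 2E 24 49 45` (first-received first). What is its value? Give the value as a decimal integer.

11970802689201424709

Big-endian: lowest address holds the most-significant byte.
The bytes are already most-significant first: 0xA620D59F2E244945.
0xA620D59F2E244945 = 11970802689201424709.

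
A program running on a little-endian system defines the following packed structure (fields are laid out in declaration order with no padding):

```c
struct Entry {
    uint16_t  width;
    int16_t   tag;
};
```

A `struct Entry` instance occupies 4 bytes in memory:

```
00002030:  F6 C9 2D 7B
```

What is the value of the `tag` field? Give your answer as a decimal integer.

31533

`tag` follows `width` (2 bytes), so it starts at byte offset 2 and occupies 2 bytes.
Bytes at offsets 2..3: 2D 7B.
Little-endian: lowest address holds the least-significant byte.
Reassemble most-significant byte first: 7B 2D → 0x7B2D.
0x7B2D = 31533.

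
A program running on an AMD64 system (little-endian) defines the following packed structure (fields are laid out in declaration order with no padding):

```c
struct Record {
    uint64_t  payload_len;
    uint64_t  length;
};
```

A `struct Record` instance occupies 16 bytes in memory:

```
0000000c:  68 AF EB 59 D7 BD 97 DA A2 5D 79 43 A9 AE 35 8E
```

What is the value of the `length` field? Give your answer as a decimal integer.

`length` follows `payload_len` (8 bytes), so it starts at byte offset 8 and occupies 8 bytes.
Bytes at offsets 8..15: A2 5D 79 43 A9 AE 35 8E.
In little-endian order the low byte comes first in memory.
Reassemble most-significant byte first: 8E 35 AE A9 43 79 5D A2 → 0x8E35AEA943795DA2.
0x8E35AEA943795DA2 = 10247288569156165026.

10247288569156165026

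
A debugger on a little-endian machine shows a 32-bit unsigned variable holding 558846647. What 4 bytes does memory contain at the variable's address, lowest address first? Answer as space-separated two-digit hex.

558846647 in hexadecimal, padded to 32 bits, is 0x214F52B7.
Split into bytes (most-significant first): 21 4F 52 B7.
Little-endian stores the least-significant byte at the lowest address.
So at ascending addresses the bytes are B7 52 4F 21.

B7 52 4F 21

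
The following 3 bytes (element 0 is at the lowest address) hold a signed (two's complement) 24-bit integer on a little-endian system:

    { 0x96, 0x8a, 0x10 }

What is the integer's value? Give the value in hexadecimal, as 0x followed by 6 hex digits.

Little-endian: lowest address holds the least-significant byte.
Reassemble most-significant byte first: 10 8A 96 → 0x108A96.

0x108A96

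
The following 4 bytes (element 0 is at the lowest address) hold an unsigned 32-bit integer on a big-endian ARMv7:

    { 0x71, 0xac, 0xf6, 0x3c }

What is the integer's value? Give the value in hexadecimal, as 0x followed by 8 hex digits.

Big-endian stores the most-significant byte at the lowest address.
The bytes are already most-significant first: 0x71ACF63C.

0x71ACF63C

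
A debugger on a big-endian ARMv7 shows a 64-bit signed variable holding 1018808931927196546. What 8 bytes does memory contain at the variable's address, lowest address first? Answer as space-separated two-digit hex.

0E 23 89 53 61 84 03 82

1018808931927196546 in hexadecimal, padded to 64 bits, is 0x0E23895361840382.
Split into bytes (most-significant first): 0E 23 89 53 61 84 03 82.
Big-endian stores the most-significant byte at the lowest address.
So the memory order matches the most-significant-first order: 0E 23 89 53 61 84 03 82.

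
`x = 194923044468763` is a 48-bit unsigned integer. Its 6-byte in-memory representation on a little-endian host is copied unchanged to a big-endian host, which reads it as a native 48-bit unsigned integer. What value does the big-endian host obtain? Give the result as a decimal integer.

30755489990833

194923044468763 in 48-bit hexadecimal is 0xB1480ED2F81B.
Stored little-endian, the bytes at ascending addresses are 1B F8 D2 0E 48 B1.
Read back as big-endian, the last byte is least significant, giving 0x1BF8D20E48B1.
0x1BF8D20E48B1 = 30755489990833.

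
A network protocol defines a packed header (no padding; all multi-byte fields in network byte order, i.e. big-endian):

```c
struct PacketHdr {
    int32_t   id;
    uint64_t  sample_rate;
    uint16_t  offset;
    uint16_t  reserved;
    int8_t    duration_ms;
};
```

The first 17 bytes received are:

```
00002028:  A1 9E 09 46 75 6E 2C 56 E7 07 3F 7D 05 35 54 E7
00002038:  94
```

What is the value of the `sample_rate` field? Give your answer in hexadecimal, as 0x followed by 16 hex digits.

0x756E2C56E7073F7D

`sample_rate` follows `id` (4 bytes), so it starts at byte offset 4 and occupies 8 bytes.
Bytes at offsets 4..11: 75 6E 2C 56 E7 07 3F 7D.
Big-endian: lowest address holds the most-significant byte.
The bytes are already most-significant first: 0x756E2C56E7073F7D.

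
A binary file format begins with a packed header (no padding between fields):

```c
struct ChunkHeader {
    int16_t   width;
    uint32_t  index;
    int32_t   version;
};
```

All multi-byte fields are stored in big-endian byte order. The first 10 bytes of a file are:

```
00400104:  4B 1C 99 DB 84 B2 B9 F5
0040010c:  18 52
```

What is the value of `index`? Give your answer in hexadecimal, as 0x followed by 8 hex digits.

0x99DB84B2

`index` follows `width` (2 bytes), so it starts at byte offset 2 and occupies 4 bytes.
Bytes at offsets 2..5: 99 DB 84 B2.
Big-endian stores the most-significant byte at the lowest address.
The bytes are already most-significant first: 0x99DB84B2.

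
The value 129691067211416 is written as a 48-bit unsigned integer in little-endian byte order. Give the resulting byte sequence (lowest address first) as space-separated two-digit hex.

98 DE FD 0D F4 75

129691067211416 in hexadecimal, padded to 48 bits, is 0x75F40DFDDE98.
Split into bytes (most-significant first): 75 F4 0D FD DE 98.
Little-endian: lowest address holds the least-significant byte.
So at ascending addresses the bytes are 98 DE FD 0D F4 75.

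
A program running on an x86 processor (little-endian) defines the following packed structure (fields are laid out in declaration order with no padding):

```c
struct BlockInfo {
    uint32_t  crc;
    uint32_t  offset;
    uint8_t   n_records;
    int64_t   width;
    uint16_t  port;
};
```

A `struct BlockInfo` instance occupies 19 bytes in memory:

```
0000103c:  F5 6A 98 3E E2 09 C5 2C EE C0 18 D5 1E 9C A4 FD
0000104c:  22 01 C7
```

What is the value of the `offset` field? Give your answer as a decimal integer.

751110626

`offset` follows `crc` (4 bytes), so it starts at byte offset 4 and occupies 4 bytes.
Bytes at offsets 4..7: E2 09 C5 2C.
Little-endian stores the least-significant byte at the lowest address.
Reassemble most-significant byte first: 2C C5 09 E2 → 0x2CC509E2.
0x2CC509E2 = 751110626.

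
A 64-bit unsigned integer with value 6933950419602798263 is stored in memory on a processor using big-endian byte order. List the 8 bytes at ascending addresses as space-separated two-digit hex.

6933950419602798263 in hexadecimal, padded to 64 bits, is 0x603A572B429876B7.
Split into bytes (most-significant first): 60 3A 57 2B 42 98 76 B7.
In big-endian order the high byte comes first in memory.
So the memory order matches the most-significant-first order: 60 3A 57 2B 42 98 76 B7.

60 3A 57 2B 42 98 76 B7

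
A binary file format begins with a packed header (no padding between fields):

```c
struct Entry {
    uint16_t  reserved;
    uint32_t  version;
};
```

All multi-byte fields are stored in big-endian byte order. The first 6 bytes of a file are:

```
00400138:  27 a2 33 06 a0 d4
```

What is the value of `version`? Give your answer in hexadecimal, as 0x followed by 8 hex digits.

0x3306A0D4

`version` follows `reserved` (2 bytes), so it starts at byte offset 2 and occupies 4 bytes.
Bytes at offsets 2..5: 33 06 A0 D4.
In big-endian order the high byte comes first in memory.
The bytes are already most-significant first: 0x3306A0D4.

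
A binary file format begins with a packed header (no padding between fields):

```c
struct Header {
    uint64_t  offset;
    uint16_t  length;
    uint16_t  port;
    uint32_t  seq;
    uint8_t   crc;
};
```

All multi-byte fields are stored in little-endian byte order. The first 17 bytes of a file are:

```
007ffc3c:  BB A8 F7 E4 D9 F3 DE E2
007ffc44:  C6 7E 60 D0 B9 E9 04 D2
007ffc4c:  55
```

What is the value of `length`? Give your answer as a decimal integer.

`length` follows `offset` (8 bytes), so it starts at byte offset 8 and occupies 2 bytes.
Bytes at offsets 8..9: C6 7E.
In little-endian order the low byte comes first in memory.
Reassemble most-significant byte first: 7E C6 → 0x7EC6.
0x7EC6 = 32454.

32454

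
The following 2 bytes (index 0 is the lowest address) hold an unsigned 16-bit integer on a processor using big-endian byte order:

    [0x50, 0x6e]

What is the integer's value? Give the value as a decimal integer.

Big-endian: lowest address holds the most-significant byte.
The bytes are already most-significant first: 0x506E.
0x506E = 20590.

20590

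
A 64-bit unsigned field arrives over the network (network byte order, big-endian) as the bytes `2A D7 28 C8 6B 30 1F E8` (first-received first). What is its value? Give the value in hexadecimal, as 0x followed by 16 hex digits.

0x2AD728C86B301FE8

In big-endian order the high byte comes first in memory.
The bytes are already most-significant first: 0x2AD728C86B301FE8.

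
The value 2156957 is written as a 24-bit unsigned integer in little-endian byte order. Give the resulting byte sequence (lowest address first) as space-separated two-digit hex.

2156957 in hexadecimal, padded to 24 bits, is 0x20E99D.
Split into bytes (most-significant first): 20 E9 9D.
Little-endian: lowest address holds the least-significant byte.
So at ascending addresses the bytes are 9D E9 20.

9D E9 20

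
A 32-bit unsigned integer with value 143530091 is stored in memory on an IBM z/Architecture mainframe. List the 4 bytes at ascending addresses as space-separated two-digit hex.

08 8E 18 6B

143530091 in hexadecimal, padded to 32 bits, is 0x088E186B.
Split into bytes (most-significant first): 08 8E 18 6B.
In big-endian order the high byte comes first in memory.
So the memory order matches the most-significant-first order: 08 8E 18 6B.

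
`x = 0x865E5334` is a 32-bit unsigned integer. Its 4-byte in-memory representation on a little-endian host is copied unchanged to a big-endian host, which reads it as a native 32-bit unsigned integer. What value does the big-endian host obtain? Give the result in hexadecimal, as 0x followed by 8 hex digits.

Stored little-endian, the bytes at ascending addresses are 34 53 5E 86.
Read back as big-endian, the last byte is least significant, giving 0x34535E86.

0x34535E86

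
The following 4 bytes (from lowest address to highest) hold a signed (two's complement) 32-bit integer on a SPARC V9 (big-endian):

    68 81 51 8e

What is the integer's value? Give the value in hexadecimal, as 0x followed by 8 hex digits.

Big-endian stores the most-significant byte at the lowest address.
The bytes are already most-significant first: 0x6881518E.

0x6881518E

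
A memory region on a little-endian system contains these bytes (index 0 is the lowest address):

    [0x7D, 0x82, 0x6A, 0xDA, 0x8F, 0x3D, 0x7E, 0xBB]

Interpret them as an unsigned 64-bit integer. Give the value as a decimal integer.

13510303620212097661

In little-endian order the low byte comes first in memory.
Reassemble most-significant byte first: BB 7E 3D 8F DA 6A 82 7D → 0xBB7E3D8FDA6A827D.
0xBB7E3D8FDA6A827D = 13510303620212097661.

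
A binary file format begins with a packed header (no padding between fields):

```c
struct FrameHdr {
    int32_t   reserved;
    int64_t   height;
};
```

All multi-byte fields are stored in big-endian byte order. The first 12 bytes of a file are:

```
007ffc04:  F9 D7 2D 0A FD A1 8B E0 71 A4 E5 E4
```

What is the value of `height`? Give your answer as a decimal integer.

-170701514767800860

`height` follows `reserved` (4 bytes), so it starts at byte offset 4 and occupies 8 bytes.
Bytes at offsets 4..11: FD A1 8B E0 71 A4 E5 E4.
Big-endian stores the most-significant byte at the lowest address.
The bytes are already most-significant first: 0xFDA18BE071A4E5E4.
Top bit is set, so as a signed 64-bit value this is 0xFDA18BE071A4E5E4 − 2^64 = -170701514767800860.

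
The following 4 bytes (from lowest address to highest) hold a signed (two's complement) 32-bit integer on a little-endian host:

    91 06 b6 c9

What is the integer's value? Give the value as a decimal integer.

Little-endian stores the least-significant byte at the lowest address.
Reassemble most-significant byte first: C9 B6 06 91 → 0xC9B60691.
Top bit is set, so as a signed 32-bit value this is 0xC9B60691 − 2^32 = -910817647.

-910817647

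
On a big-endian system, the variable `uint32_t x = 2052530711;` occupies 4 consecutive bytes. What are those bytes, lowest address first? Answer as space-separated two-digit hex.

2052530711 in hexadecimal, padded to 32 bits, is 0x7A572217.
Split into bytes (most-significant first): 7A 57 22 17.
In big-endian order the high byte comes first in memory.
So the memory order matches the most-significant-first order: 7A 57 22 17.

7A 57 22 17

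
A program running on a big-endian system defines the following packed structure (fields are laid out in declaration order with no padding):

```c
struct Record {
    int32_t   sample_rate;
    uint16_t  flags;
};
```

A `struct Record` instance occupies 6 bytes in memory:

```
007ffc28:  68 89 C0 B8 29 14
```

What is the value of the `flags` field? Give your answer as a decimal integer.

10516

`flags` follows `sample_rate` (4 bytes), so it starts at byte offset 4 and occupies 2 bytes.
Bytes at offsets 4..5: 29 14.
Big-endian stores the most-significant byte at the lowest address.
The bytes are already most-significant first: 0x2914.
0x2914 = 10516.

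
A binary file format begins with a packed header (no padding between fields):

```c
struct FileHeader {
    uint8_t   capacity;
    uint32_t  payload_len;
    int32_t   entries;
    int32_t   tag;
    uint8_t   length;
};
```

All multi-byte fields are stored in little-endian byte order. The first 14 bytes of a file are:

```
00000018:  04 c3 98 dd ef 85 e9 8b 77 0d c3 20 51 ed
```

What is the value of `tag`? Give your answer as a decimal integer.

1361101581

`tag` follows `capacity` (1 B), `payload_len` (4 B), `entries` (4 B), so it starts at offset 1 + 4 + 4 = 9 and occupies 4 bytes.
Bytes at offsets 9..12: 0D C3 20 51.
In little-endian order the low byte comes first in memory.
Reassemble most-significant byte first: 51 20 C3 0D → 0x5120C30D.
0x5120C30D = 1361101581.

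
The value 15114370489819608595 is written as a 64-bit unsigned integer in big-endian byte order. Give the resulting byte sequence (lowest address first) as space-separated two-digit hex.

D1 C1 07 E1 91 58 36 13

15114370489819608595 in hexadecimal, padded to 64 bits, is 0xD1C107E191583613.
Split into bytes (most-significant first): D1 C1 07 E1 91 58 36 13.
Big-endian stores the most-significant byte at the lowest address.
So the memory order matches the most-significant-first order: D1 C1 07 E1 91 58 36 13.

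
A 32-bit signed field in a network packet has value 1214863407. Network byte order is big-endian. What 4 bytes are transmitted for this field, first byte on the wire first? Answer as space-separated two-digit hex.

48 69 58 2F

1214863407 in hexadecimal, padded to 32 bits, is 0x4869582F.
Split into bytes (most-significant first): 48 69 58 2F.
Big-endian: lowest address holds the most-significant byte.
So the memory order matches the most-significant-first order: 48 69 58 2F.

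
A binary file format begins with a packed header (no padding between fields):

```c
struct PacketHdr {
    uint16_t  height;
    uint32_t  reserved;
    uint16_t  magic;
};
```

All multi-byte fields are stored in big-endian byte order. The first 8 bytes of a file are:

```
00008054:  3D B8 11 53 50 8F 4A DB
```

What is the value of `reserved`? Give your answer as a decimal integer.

`reserved` follows `height` (2 bytes), so it starts at byte offset 2 and occupies 4 bytes.
Bytes at offsets 2..5: 11 53 50 8F.
Big-endian stores the most-significant byte at the lowest address.
The bytes are already most-significant first: 0x1153508F.
0x1153508F = 290672783.

290672783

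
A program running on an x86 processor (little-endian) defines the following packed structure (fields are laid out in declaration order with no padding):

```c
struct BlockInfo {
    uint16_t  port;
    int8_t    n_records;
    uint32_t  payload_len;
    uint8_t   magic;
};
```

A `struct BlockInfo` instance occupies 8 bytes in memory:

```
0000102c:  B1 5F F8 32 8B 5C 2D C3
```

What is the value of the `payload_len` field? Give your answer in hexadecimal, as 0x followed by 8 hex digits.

0x2D5C8B32

`payload_len` follows `port` (2 B), `n_records` (1 B), so it starts at offset 2 + 1 = 3 and occupies 4 bytes.
Bytes at offsets 3..6: 32 8B 5C 2D.
In little-endian order the low byte comes first in memory.
Reassemble most-significant byte first: 2D 5C 8B 32 → 0x2D5C8B32.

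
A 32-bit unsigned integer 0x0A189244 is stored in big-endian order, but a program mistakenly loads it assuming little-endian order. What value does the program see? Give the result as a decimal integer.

1150425098

Stored big-endian, the bytes at ascending addresses are 0A 18 92 44.
Read back as little-endian, the first byte is least significant, giving 0x4492180A.
0x4492180A = 1150425098.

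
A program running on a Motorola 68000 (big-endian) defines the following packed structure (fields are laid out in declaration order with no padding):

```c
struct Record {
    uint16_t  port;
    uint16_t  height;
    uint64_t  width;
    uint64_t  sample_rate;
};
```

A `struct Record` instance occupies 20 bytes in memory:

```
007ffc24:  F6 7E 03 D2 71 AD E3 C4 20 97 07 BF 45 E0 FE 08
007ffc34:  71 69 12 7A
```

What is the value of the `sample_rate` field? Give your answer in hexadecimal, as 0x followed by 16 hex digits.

`sample_rate` follows `port` (2 B), `height` (2 B), `width` (8 B), so it starts at offset 2 + 2 + 8 = 12 and occupies 8 bytes.
Bytes at offsets 12..19: 45 E0 FE 08 71 69 12 7A.
Big-endian: lowest address holds the most-significant byte.
The bytes are already most-significant first: 0x45E0FE087169127A.

0x45E0FE087169127A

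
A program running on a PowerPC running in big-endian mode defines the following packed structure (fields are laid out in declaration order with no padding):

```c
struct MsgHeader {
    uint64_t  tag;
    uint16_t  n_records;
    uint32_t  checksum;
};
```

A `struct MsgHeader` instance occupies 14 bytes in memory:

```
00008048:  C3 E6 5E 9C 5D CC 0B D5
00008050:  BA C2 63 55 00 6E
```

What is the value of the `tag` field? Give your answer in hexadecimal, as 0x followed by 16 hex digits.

`tag` is the first field, at byte offset 0, occupying 8 bytes.
Bytes at offsets 0..7: C3 E6 5E 9C 5D CC 0B D5.
Big-endian: lowest address holds the most-significant byte.
The bytes are already most-significant first: 0xC3E65E9C5DCC0BD5.

0xC3E65E9C5DCC0BD5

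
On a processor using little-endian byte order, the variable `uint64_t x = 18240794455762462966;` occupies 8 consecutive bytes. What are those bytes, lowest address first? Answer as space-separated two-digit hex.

18240794455762462966 in hexadecimal, padded to 64 bits, is 0xFD2451E9E4A2E8F6.
Split into bytes (most-significant first): FD 24 51 E9 E4 A2 E8 F6.
In little-endian order the low byte comes first in memory.
So at ascending addresses the bytes are F6 E8 A2 E4 E9 51 24 FD.

F6 E8 A2 E4 E9 51 24 FD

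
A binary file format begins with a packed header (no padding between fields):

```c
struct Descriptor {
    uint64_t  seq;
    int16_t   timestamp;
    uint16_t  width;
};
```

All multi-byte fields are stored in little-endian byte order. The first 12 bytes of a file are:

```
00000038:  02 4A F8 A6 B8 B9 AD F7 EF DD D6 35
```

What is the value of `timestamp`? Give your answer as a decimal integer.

`timestamp` follows `seq` (8 bytes), so it starts at byte offset 8 and occupies 2 bytes.
Bytes at offsets 8..9: EF DD.
Little-endian stores the least-significant byte at the lowest address.
Reassemble most-significant byte first: DD EF → 0xDDEF.
Top bit is set, so as a signed 16-bit value this is 0xDDEF − 2^16 = -8721.

-8721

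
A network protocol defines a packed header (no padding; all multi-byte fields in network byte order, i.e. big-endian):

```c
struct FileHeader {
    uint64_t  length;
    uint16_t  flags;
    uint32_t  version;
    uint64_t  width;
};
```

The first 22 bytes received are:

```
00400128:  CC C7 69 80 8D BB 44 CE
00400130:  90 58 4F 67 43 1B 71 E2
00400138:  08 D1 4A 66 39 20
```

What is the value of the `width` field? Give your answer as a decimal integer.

`width` follows `length` (8 B), `flags` (2 B), `version` (4 B), so it starts at offset 8 + 2 + 4 = 14 and occupies 8 bytes.
Bytes at offsets 14..21: 71 E2 08 D1 4A 66 39 20.
In big-endian order the high byte comes first in memory.
The bytes are already most-significant first: 0x71E208D14A663920.
0x71E208D14A663920 = 8206131166011865376.

8206131166011865376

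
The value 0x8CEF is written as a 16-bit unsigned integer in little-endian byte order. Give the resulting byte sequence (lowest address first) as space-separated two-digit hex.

EF 8C

Split into bytes (most-significant first): 8C EF.
Little-endian stores the least-significant byte at the lowest address.
So at ascending addresses the bytes are EF 8C.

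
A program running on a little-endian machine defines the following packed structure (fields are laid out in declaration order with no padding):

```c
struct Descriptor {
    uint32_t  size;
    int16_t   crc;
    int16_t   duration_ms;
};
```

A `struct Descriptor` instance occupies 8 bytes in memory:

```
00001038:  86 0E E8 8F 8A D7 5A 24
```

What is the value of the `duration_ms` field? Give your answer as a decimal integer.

9306

`duration_ms` follows `size` (4 B), `crc` (2 B), so it starts at offset 4 + 2 = 6 and occupies 2 bytes.
Bytes at offsets 6..7: 5A 24.
In little-endian order the low byte comes first in memory.
Reassemble most-significant byte first: 24 5A → 0x245A.
0x245A = 9306.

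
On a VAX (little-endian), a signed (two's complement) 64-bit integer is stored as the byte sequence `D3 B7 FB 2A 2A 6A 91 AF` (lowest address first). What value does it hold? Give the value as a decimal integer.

-5795734516106807341

Little-endian stores the least-significant byte at the lowest address.
Reassemble most-significant byte first: AF 91 6A 2A 2A FB B7 D3 → 0xAF916A2A2AFBB7D3.
Top bit is set, so as a signed 64-bit value this is 0xAF916A2A2AFBB7D3 − 2^64 = -5795734516106807341.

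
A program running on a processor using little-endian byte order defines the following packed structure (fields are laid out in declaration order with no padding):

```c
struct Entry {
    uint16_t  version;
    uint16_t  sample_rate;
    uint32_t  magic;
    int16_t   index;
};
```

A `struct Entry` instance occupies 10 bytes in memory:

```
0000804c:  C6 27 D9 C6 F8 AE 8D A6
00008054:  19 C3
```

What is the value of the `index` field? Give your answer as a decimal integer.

`index` follows `version` (2 B), `sample_rate` (2 B), `magic` (4 B), so it starts at offset 2 + 2 + 4 = 8 and occupies 2 bytes.
Bytes at offsets 8..9: 19 C3.
In little-endian order the low byte comes first in memory.
Reassemble most-significant byte first: C3 19 → 0xC319.
Top bit is set, so as a signed 16-bit value this is 0xC319 − 2^16 = -15591.

-15591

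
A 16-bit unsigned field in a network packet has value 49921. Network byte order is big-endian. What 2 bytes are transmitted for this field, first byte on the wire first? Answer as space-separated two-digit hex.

C3 01

49921 in hexadecimal, padded to 16 bits, is 0xC301.
Split into bytes (most-significant first): C3 01.
Big-endian: lowest address holds the most-significant byte.
So the memory order matches the most-significant-first order: C3 01.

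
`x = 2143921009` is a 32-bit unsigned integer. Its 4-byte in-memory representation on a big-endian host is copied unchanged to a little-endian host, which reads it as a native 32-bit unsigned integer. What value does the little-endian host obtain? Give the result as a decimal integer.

1906559359

2143921009 in 32-bit hexadecimal is 0x7FC9A371.
Stored big-endian, the bytes at ascending addresses are 7F C9 A3 71.
Read back as little-endian, the first byte is least significant, giving 0x71A3C97F.
0x71A3C97F = 1906559359.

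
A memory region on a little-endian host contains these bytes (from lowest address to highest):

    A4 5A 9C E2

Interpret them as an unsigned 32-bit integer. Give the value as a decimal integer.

Little-endian stores the least-significant byte at the lowest address.
Reassemble most-significant byte first: E2 9C 5A A4 → 0xE29C5AA4.
0xE29C5AA4 = 3801897636.

3801897636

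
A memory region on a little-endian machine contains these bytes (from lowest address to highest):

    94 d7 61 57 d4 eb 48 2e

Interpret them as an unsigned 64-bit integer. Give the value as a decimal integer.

3335174821299476372

In little-endian order the low byte comes first in memory.
Reassemble most-significant byte first: 2E 48 EB D4 57 61 D7 94 → 0x2E48EBD45761D794.
0x2E48EBD45761D794 = 3335174821299476372.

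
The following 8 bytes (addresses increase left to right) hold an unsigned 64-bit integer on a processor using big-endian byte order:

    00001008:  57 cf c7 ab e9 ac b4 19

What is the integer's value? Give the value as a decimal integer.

6327495542652580889

Big-endian: lowest address holds the most-significant byte.
The bytes are already most-significant first: 0x57CFC7ABE9ACB419.
0x57CFC7ABE9ACB419 = 6327495542652580889.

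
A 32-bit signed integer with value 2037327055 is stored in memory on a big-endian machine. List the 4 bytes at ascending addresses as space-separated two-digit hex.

79 6F 24 CF

2037327055 in hexadecimal, padded to 32 bits, is 0x796F24CF.
Split into bytes (most-significant first): 79 6F 24 CF.
In big-endian order the high byte comes first in memory.
So the memory order matches the most-significant-first order: 79 6F 24 CF.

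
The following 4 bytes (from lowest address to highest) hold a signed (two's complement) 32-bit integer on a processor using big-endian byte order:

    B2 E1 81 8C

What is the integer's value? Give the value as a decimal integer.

-1293844084

In big-endian order the high byte comes first in memory.
The bytes are already most-significant first: 0xB2E1818C.
Top bit is set, so as a signed 32-bit value this is 0xB2E1818C − 2^32 = -1293844084.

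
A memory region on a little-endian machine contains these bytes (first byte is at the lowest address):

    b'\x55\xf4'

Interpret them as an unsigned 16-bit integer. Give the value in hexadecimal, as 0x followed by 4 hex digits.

0xF455

In little-endian order the low byte comes first in memory.
Reassemble most-significant byte first: F4 55 → 0xF455.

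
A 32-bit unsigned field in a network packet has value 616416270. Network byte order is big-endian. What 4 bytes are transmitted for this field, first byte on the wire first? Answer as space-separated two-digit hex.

24 BD C4 0E

616416270 in hexadecimal, padded to 32 bits, is 0x24BDC40E.
Split into bytes (most-significant first): 24 BD C4 0E.
In big-endian order the high byte comes first in memory.
So the memory order matches the most-significant-first order: 24 BD C4 0E.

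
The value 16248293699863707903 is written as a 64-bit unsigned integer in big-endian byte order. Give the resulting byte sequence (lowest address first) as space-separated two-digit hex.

16248293699863707903 in hexadecimal, padded to 64 bits, is 0xE17D89086A9800FF.
Split into bytes (most-significant first): E1 7D 89 08 6A 98 00 FF.
Big-endian: lowest address holds the most-significant byte.
So the memory order matches the most-significant-first order: E1 7D 89 08 6A 98 00 FF.

E1 7D 89 08 6A 98 00 FF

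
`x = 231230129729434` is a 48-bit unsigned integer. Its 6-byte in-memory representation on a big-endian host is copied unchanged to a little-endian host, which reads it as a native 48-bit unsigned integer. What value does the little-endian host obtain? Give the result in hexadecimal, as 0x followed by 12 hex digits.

231230129729434 in 48-bit hexadecimal is 0xD24D75BE6F9A.
Stored big-endian, the bytes at ascending addresses are D2 4D 75 BE 6F 9A.
Read back as little-endian, the first byte is least significant, giving 0x9A6FBE754DD2.

0x9A6FBE754DD2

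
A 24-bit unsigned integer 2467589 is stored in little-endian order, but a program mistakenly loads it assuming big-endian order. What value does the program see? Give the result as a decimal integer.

370469

2467589 in 24-bit hexadecimal is 0x25A705.
Stored little-endian, the bytes at ascending addresses are 05 A7 25.
Read back as big-endian, the last byte is least significant, giving 0x05A725.
0x05A725 = 370469.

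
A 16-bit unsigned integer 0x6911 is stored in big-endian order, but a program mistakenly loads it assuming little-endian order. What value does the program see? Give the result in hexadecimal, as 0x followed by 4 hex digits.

Stored big-endian, the bytes at ascending addresses are 69 11.
Read back as little-endian, the first byte is least significant, giving 0x1169.

0x1169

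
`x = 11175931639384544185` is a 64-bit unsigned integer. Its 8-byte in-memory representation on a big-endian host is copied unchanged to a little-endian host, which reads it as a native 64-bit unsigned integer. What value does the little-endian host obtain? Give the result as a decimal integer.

11175931639384544185 in 64-bit hexadecimal is 0x9B18E29D079093B9.
Stored big-endian, the bytes at ascending addresses are 9B 18 E2 9D 07 90 93 B9.
Read back as little-endian, the first byte is least significant, giving 0xB99390079DE2189B.
0xB99390079DE2189B = 13372190080981145755.

13372190080981145755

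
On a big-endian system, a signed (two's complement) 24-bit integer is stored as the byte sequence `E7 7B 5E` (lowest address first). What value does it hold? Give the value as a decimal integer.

Big-endian stores the most-significant byte at the lowest address.
The bytes are already most-significant first: 0xE77B5E.
Top bit is set, so as a signed 24-bit value this is 0xE77B5E − 2^24 = -1606818.

-1606818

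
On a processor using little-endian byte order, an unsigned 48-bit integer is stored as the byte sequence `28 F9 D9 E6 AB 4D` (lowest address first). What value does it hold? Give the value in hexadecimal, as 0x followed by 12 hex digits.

Little-endian stores the least-significant byte at the lowest address.
Reassemble most-significant byte first: 4D AB E6 D9 F9 28 → 0x4DABE6D9F928.

0x4DABE6D9F928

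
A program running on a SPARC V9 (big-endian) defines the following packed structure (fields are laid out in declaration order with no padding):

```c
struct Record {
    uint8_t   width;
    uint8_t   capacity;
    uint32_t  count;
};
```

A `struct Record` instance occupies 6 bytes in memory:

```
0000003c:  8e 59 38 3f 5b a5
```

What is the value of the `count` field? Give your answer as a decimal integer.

`count` follows `width` (1 B), `capacity` (1 B), so it starts at offset 1 + 1 = 2 and occupies 4 bytes.
Bytes at offsets 2..5: 38 3F 5B A5.
Big-endian: lowest address holds the most-significant byte.
The bytes are already most-significant first: 0x383F5BA5.
0x383F5BA5 = 943676325.

943676325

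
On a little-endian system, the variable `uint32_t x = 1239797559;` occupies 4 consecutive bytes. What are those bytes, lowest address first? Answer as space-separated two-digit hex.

1239797559 in hexadecimal, padded to 32 bits, is 0x49E5CF37.
Split into bytes (most-significant first): 49 E5 CF 37.
Little-endian: lowest address holds the least-significant byte.
So at ascending addresses the bytes are 37 CF E5 49.

37 CF E5 49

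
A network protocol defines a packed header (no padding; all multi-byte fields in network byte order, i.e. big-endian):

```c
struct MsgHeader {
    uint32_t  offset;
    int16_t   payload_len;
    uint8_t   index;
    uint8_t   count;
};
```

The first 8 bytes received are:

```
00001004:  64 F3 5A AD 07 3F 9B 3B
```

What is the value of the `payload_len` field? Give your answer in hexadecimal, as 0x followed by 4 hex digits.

0x073F

`payload_len` follows `offset` (4 bytes), so it starts at byte offset 4 and occupies 2 bytes.
Bytes at offsets 4..5: 07 3F.
Big-endian: lowest address holds the most-significant byte.
The bytes are already most-significant first: 0x073F.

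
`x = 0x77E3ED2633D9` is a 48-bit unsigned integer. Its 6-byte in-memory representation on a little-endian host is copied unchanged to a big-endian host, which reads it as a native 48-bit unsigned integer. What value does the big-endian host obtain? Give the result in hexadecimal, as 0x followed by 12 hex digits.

Stored little-endian, the bytes at ascending addresses are D9 33 26 ED E3 77.
Read back as big-endian, the last byte is least significant, giving 0xD93326EDE377.

0xD93326EDE377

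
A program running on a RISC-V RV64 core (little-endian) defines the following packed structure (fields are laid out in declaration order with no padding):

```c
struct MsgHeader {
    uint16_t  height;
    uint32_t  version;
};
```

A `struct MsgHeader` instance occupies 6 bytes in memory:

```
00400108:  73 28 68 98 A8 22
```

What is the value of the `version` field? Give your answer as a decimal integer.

581474408

`version` follows `height` (2 bytes), so it starts at byte offset 2 and occupies 4 bytes.
Bytes at offsets 2..5: 68 98 A8 22.
In little-endian order the low byte comes first in memory.
Reassemble most-significant byte first: 22 A8 98 68 → 0x22A89868.
0x22A89868 = 581474408.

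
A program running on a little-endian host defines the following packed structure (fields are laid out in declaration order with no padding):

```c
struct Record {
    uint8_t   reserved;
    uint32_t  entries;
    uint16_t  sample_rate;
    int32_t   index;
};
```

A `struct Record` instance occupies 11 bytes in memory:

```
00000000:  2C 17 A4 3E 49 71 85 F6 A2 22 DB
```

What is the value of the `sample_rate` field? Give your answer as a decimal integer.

34161

`sample_rate` follows `reserved` (1 B), `entries` (4 B), so it starts at offset 1 + 4 = 5 and occupies 2 bytes.
Bytes at offsets 5..6: 71 85.
Little-endian stores the least-significant byte at the lowest address.
Reassemble most-significant byte first: 85 71 → 0x8571.
0x8571 = 34161.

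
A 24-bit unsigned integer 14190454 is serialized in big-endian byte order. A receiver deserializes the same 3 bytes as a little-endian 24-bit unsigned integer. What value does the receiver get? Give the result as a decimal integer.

7768024

14190454 in 24-bit hexadecimal is 0xD88776.
Stored big-endian, the bytes at ascending addresses are D8 87 76.
Read back as little-endian, the first byte is least significant, giving 0x7687D8.
0x7687D8 = 7768024.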